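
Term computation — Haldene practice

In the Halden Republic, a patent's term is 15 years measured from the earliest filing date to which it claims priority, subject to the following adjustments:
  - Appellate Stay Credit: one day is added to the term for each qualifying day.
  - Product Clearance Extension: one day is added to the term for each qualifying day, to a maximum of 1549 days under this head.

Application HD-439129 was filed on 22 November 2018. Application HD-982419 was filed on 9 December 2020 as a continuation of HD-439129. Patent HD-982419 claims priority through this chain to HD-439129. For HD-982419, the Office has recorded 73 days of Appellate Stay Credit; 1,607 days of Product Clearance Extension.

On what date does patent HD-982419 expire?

Earliest priority filing: 22 November 2018.
Base term: 22 November 2018 + 15 years → 22 November 2033.
Appellate Stay Credit: +73 days → 3 February 2034.
Product Clearance Extension: 1607 days claimed exceeds the 1549-day cap, so +1549 days → 2 May 2038.

2038-05-02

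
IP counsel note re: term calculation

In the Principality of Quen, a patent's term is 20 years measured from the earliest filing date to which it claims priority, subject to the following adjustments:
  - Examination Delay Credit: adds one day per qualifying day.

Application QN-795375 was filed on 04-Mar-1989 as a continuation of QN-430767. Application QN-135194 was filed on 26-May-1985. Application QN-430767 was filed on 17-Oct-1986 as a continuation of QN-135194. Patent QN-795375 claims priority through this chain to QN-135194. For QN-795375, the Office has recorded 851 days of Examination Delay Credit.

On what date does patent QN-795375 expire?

2007-09-24

Earliest priority filing: 26 May 1985.
Base term: 26 May 1985 + 20 years → 26 May 2005.
Examination Delay Credit: +851 days → 24 September 2007.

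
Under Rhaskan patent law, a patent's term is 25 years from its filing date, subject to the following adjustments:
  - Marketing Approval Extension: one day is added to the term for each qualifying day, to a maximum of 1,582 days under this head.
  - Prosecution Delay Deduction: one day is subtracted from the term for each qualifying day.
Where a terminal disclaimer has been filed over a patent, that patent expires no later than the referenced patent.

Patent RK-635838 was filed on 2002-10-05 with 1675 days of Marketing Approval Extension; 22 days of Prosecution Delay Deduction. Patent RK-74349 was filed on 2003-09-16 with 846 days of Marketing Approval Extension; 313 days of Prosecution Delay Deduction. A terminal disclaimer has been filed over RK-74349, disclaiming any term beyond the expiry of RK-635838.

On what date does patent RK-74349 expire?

March 3, 2030

Natural term of RK-74349:
  Base: filing + 25 years → 16 September 2028.
  Marketing Approval Extension: 846 days (within the 1582-day cap) → +846 days → 10 January 2031.
  Prosecution Delay Deduction: −313 days → 3 March 2030.
Expiry of referenced patent RK-635838:
  Base: filing + 25 years → 5 October 2027.
  Marketing Approval Extension: 1675 days claimed exceeds the 1582-day cap, so +1582 days → 3 February 2032.
  Prosecution Delay Deduction: −22 days → 12 January 2032.
Terminal disclaimer: RK-74349 expires on the earlier of 3 March 2030 and 12 January 2032.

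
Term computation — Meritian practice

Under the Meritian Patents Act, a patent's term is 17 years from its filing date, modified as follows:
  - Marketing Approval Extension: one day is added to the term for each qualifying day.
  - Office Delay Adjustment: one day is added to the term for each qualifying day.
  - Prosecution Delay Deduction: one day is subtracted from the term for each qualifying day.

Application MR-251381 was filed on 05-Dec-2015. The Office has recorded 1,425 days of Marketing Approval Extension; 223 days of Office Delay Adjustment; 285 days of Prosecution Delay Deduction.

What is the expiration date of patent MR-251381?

Base term: filing date + 17 years → 5 December 2032.
Marketing Approval Extension: +1425 days → 30 October 2036.
Office Delay Adjustment: +223 days → 10 June 2037.
Prosecution Delay Deduction: −285 days → 29 August 2036.

August 29, 2036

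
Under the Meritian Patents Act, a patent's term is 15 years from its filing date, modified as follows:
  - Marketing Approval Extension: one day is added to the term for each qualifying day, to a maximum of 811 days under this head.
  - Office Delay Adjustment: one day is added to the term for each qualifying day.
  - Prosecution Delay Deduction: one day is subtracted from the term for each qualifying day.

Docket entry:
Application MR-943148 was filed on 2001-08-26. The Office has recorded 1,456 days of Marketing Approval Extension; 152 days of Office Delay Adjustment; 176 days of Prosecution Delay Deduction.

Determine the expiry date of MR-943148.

October 22, 2018

Base term: filing date + 15 years → 26 August 2016.
Marketing Approval Extension: 1456 days claimed exceeds the 811-day cap, so +811 days → 15 November 2018.
Office Delay Adjustment: +152 days → 16 April 2019.
Prosecution Delay Deduction: −176 days → 22 October 2018.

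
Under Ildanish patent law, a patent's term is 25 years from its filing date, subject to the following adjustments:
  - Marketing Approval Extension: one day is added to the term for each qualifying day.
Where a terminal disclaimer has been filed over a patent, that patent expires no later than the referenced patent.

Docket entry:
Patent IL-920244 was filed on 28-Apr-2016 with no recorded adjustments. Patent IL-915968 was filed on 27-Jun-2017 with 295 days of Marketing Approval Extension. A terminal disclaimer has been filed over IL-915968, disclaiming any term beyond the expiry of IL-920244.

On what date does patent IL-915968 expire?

April 28, 2041

Natural term of IL-915968:
  Base: filing + 25 years → 27 June 2042.
  Marketing Approval Extension: +295 days → 18 April 2043.
Expiry of referenced patent IL-920244:
  Base: filing + 25 years → 28 April 2041.
Terminal disclaimer: IL-915968 expires on the earlier of 18 April 2043 and 28 April 2041.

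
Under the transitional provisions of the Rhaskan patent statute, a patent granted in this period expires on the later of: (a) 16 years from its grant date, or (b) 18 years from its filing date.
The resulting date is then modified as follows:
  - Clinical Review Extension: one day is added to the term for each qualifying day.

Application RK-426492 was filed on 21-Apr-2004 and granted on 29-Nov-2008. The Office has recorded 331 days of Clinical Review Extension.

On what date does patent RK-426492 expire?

2025-10-26

(a) grant + 16 years → 29 November 2024.
(b) filing + 18 years → 21 April 2022.
Later of the two: 29 November 2024.
Clinical Review Extension: +331 days → 26 October 2025.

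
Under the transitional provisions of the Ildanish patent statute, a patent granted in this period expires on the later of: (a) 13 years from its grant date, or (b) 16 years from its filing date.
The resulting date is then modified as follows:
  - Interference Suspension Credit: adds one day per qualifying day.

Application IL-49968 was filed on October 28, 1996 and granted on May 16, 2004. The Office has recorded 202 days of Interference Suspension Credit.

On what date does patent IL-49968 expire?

2017-12-04

(a) grant + 13 years → 16 May 2017.
(b) filing + 16 years → 28 October 2012.
Later of the two: 16 May 2017.
Interference Suspension Credit: +202 days → 4 December 2017.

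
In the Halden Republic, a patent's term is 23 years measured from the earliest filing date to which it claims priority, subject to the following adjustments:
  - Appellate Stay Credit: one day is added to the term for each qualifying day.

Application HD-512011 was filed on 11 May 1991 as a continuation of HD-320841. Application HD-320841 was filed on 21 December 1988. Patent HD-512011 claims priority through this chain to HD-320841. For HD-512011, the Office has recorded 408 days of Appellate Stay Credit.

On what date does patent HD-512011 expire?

Earliest priority filing: 21 December 1988.
Base term: 21 December 1988 + 23 years → 21 December 2011.
Appellate Stay Credit: +408 days → 1 February 2013.

February 1, 2013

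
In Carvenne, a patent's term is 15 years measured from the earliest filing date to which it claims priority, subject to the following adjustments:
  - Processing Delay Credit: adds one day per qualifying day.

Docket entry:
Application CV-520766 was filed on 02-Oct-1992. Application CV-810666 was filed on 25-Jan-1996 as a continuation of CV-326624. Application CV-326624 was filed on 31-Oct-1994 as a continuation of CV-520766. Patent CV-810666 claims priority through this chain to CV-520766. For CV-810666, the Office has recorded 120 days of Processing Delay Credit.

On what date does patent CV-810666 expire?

Earliest priority filing: 2 October 1992.
Base term: 2 October 1992 + 15 years → 2 October 2007.
Processing Delay Credit: +120 days → 30 January 2008.

January 30, 2008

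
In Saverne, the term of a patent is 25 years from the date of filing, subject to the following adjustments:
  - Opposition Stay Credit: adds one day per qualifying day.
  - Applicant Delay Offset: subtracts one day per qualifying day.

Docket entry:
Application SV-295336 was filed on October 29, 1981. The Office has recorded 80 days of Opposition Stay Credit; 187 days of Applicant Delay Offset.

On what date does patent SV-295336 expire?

Base term: filing date + 25 years → 29 October 2006.
Opposition Stay Credit: +80 days → 17 January 2007.
Applicant Delay Offset: −187 days → 14 July 2006.

2006-07-14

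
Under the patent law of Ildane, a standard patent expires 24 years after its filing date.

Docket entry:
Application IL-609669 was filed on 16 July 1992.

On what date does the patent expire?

Filing date + 24 years → 16 July 2016.

July 16, 2016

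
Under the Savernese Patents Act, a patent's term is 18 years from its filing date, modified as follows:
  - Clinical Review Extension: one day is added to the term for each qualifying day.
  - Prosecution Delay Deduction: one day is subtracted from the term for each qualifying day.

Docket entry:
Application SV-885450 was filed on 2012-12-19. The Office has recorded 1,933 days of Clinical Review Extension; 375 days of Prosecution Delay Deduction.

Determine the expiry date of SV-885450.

Base term: filing date + 18 years → 19 December 2030.
Clinical Review Extension: +1933 days → 4 April 2036.
Prosecution Delay Deduction: −375 days → 26 March 2035.

2035-03-26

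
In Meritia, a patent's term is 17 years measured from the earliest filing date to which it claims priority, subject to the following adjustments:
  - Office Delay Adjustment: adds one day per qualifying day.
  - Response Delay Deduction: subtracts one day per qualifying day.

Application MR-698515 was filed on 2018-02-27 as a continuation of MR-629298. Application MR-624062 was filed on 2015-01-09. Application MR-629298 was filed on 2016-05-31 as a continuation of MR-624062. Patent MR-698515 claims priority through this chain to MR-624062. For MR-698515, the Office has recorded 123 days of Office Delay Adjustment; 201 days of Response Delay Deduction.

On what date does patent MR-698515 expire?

2031-10-23

Earliest priority filing: 9 January 2015.
Base term: 9 January 2015 + 17 years → 9 January 2032.
Office Delay Adjustment: +123 days → 11 May 2032.
Response Delay Deduction: −201 days → 23 October 2031.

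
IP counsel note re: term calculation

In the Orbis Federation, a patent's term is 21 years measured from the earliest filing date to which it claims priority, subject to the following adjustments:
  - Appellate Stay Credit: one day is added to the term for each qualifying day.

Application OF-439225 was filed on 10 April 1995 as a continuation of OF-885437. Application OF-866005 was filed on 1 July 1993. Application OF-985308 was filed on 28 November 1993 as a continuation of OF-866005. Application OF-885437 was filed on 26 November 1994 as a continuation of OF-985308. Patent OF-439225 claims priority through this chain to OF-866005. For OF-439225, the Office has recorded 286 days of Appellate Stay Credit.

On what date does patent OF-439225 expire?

April 13, 2015

Earliest priority filing: 1 July 1993.
Base term: 1 July 1993 + 21 years → 1 July 2014.
Appellate Stay Credit: +286 days → 13 April 2015.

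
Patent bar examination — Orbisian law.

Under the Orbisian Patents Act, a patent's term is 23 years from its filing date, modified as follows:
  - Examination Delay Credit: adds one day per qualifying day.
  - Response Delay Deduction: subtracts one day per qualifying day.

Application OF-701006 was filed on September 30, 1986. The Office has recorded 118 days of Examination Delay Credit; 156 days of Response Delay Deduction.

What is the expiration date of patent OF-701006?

2009-08-23

Base term: filing date + 23 years → 30 September 2009.
Examination Delay Credit: +118 days → 26 January 2010.
Response Delay Deduction: −156 days → 23 August 2009.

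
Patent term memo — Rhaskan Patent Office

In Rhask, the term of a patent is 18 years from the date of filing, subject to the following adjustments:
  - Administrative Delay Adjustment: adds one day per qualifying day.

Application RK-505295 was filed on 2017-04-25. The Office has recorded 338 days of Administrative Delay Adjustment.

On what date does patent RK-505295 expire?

Base term: filing date + 18 years → 25 April 2035.
Administrative Delay Adjustment: +338 days → 28 March 2036.

2036-03-28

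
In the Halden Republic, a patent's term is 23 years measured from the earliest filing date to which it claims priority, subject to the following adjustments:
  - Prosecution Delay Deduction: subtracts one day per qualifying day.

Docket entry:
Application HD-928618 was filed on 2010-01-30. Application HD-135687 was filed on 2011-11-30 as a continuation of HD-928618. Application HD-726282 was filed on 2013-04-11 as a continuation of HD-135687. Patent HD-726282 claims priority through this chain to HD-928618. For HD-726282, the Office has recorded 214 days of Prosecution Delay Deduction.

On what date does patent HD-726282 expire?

2032-06-30

Earliest priority filing: 30 January 2010.
Base term: 30 January 2010 + 23 years → 30 January 2033.
Prosecution Delay Deduction: −214 days → 30 June 2032.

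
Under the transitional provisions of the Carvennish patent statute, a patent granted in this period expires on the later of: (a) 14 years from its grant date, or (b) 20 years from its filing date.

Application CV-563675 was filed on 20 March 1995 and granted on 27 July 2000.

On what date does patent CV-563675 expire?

(a) grant + 14 years → 27 July 2014.
(b) filing + 20 years → 20 March 2015.
Later of the two: 20 March 2015.

March 20, 2015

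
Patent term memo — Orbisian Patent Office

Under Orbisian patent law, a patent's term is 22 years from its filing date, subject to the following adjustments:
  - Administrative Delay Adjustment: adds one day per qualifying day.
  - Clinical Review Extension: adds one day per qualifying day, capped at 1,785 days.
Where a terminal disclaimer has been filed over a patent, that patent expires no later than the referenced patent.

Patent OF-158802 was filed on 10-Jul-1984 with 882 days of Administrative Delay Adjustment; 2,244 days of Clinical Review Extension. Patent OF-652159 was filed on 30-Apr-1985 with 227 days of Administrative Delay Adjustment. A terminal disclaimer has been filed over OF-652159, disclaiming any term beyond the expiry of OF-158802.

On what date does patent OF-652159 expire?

Natural term of OF-652159:
  Base: filing + 22 years → 30 April 2007.
  Administrative Delay Adjustment: +227 days → 13 December 2007.
Expiry of referenced patent OF-158802:
  Base: filing + 22 years → 10 July 2006.
  Administrative Delay Adjustment: +882 days → 8 December 2008.
  Clinical Review Extension: 2244 days claimed exceeds the 1785-day cap, so +1785 days → 28 October 2013.
Terminal disclaimer: OF-652159 expires on the earlier of 13 December 2007 and 28 October 2013.

December 13, 2007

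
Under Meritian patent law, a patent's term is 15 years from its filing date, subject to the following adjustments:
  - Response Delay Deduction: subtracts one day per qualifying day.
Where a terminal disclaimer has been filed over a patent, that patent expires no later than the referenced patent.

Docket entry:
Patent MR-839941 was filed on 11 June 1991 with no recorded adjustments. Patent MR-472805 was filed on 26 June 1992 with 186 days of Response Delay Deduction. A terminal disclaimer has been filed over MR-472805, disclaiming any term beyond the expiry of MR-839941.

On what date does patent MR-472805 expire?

2006-06-11

Natural term of MR-472805:
  Base: filing + 15 years → 26 June 2007.
  Response Delay Deduction: −186 days → 22 December 2006.
Expiry of referenced patent MR-839941:
  Base: filing + 15 years → 11 June 2006.
Terminal disclaimer: MR-472805 expires on the earlier of 22 December 2006 and 11 June 2006.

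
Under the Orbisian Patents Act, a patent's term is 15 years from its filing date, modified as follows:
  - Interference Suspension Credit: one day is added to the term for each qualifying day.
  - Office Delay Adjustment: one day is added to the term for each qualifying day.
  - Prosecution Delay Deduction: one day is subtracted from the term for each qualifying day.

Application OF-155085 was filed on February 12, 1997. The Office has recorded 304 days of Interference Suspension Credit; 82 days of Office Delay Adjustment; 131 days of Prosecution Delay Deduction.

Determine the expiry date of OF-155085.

Base term: filing date + 15 years → 12 February 2012.
Interference Suspension Credit: +304 days → 12 December 2012.
Office Delay Adjustment: +82 days → 4 March 2013.
Prosecution Delay Deduction: −131 days → 24 October 2012.

2012-10-24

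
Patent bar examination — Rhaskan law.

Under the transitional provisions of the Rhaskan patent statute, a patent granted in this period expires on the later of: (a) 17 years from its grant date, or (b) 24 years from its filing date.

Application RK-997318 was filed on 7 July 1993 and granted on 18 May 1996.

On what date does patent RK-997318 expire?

(a) grant + 17 years → 18 May 2013.
(b) filing + 24 years → 7 July 2017.
Later of the two: 7 July 2017.

2017-07-07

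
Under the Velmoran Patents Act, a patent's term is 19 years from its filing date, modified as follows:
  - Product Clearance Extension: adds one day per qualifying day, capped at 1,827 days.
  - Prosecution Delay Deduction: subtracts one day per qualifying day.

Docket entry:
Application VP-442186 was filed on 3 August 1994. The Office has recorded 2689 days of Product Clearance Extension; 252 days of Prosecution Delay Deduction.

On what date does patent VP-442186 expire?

November 25, 2017

Base term: filing date + 19 years → 3 August 2013.
Product Clearance Extension: 2689 days claimed exceeds the 1827-day cap, so +1827 days → 4 August 2018.
Prosecution Delay Deduction: −252 days → 25 November 2017.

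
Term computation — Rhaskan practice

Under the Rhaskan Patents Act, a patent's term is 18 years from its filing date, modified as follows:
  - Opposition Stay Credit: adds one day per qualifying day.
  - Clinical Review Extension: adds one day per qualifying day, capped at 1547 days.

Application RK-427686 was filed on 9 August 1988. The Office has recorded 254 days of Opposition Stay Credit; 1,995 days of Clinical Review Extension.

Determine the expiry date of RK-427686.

July 15, 2011

Base term: filing date + 18 years → 9 August 2006.
Opposition Stay Credit: +254 days → 20 April 2007.
Clinical Review Extension: 1995 days claimed exceeds the 1547-day cap, so +1547 days → 15 July 2011.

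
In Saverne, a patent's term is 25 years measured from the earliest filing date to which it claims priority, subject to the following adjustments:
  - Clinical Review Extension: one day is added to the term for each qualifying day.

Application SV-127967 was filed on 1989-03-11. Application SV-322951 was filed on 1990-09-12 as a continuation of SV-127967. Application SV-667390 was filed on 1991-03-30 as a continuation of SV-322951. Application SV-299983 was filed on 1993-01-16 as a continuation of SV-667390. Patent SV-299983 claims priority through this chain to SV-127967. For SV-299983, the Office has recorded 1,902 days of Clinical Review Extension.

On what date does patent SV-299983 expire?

Earliest priority filing: 11 March 1989.
Base term: 11 March 1989 + 25 years → 11 March 2014.
Clinical Review Extension: +1902 days → 26 May 2019.

May 26, 2019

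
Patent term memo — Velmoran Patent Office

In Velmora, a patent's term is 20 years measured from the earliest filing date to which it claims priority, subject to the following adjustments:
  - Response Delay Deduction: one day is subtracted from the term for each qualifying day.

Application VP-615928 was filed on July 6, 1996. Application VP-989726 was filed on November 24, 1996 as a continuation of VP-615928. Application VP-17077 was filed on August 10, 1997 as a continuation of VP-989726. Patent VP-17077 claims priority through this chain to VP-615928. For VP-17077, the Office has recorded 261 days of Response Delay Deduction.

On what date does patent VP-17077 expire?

Earliest priority filing: 6 July 1996.
Base term: 6 July 1996 + 20 years → 6 July 2016.
Response Delay Deduction: −261 days → 19 October 2015.

October 19, 2015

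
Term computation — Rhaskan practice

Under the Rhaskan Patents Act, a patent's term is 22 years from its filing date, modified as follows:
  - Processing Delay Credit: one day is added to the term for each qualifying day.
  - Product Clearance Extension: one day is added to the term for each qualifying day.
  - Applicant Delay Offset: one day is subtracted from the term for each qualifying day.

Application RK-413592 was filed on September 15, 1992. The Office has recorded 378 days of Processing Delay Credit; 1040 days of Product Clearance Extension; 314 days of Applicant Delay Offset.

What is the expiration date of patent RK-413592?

Base term: filing date + 22 years → 15 September 2014.
Processing Delay Credit: +378 days → 28 September 2015.
Product Clearance Extension: +1040 days → 3 August 2018.
Applicant Delay Offset: −314 days → 23 September 2017.

September 23, 2017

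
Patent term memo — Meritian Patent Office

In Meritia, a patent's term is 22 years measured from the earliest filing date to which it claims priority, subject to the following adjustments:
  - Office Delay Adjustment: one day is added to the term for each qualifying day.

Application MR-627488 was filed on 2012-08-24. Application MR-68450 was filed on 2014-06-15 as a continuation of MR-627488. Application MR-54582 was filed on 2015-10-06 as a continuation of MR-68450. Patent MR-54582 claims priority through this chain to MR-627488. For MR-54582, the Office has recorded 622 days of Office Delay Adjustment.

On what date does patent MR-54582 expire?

May 7, 2036

Earliest priority filing: 24 August 2012.
Base term: 24 August 2012 + 22 years → 24 August 2034.
Office Delay Adjustment: +622 days → 7 May 2036.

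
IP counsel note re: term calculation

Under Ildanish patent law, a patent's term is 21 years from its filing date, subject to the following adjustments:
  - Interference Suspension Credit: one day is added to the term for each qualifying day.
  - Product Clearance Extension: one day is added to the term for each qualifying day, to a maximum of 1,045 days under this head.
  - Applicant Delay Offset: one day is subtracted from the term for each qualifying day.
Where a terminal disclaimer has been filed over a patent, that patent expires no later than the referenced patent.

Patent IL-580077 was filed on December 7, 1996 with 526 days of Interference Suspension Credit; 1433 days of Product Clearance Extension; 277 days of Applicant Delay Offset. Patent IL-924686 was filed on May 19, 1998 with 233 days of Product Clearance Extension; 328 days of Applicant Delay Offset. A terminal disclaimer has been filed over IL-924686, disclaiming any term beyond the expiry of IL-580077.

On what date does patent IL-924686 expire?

Natural term of IL-924686:
  Base: filing + 21 years → 19 May 2019.
  Product Clearance Extension: 233 days (within the 1045-day cap) → +233 days → 7 January 2020.
  Applicant Delay Offset: −328 days → 13 February 2019.
Expiry of referenced patent IL-580077:
  Base: filing + 21 years → 7 December 2017.
  Interference Suspension Credit: +526 days → 17 May 2019.
  Product Clearance Extension: 1433 days claimed exceeds the 1045-day cap, so +1045 days → 27 March 2022.
  Applicant Delay Offset: −277 days → 23 June 2021.
Terminal disclaimer: IL-924686 expires on the earlier of 13 February 2019 and 23 June 2021.

2019-02-13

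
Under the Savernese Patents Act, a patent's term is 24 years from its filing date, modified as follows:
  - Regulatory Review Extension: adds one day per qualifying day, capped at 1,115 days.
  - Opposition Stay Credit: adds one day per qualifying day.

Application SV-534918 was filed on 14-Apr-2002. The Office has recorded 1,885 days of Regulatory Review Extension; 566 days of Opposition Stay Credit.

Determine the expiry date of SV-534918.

Base term: filing date + 24 years → 14 April 2026.
Regulatory Review Extension: 1885 days claimed exceeds the 1115-day cap, so +1115 days → 3 May 2029.
Opposition Stay Credit: +566 days → 20 November 2030.

2030-11-20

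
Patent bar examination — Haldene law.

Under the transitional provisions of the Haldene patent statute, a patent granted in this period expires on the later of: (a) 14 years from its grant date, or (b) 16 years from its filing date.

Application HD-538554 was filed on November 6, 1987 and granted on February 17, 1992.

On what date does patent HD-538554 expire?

(a) grant + 14 years → 17 February 2006.
(b) filing + 16 years → 6 November 2003.
Later of the two: 17 February 2006.

February 17, 2006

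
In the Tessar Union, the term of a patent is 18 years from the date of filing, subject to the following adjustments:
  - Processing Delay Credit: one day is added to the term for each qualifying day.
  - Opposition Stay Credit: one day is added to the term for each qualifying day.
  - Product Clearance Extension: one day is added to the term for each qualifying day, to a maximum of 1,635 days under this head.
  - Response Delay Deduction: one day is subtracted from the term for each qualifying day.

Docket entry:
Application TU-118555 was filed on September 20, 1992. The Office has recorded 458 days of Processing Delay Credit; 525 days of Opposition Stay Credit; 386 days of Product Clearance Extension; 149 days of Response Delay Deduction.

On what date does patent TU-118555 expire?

Base term: filing date + 18 years → 20 September 2010.
Processing Delay Credit: +458 days → 22 December 2011.
Opposition Stay Credit: +525 days → 30 May 2013.
Product Clearance Extension: 386 days (within the 1635-day cap) → +386 days → 20 June 2014.
Response Delay Deduction: −149 days → 22 January 2014.

January 22, 2014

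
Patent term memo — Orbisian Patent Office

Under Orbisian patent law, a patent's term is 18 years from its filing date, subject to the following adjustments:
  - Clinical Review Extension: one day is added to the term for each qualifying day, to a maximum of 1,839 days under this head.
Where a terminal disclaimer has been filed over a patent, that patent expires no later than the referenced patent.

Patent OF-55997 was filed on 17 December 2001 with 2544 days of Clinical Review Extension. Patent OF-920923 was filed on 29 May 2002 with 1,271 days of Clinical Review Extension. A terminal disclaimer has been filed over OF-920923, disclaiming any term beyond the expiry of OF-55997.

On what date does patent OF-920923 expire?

November 21, 2023

Natural term of OF-920923:
  Base: filing + 18 years → 29 May 2020.
  Clinical Review Extension: 1271 days (within the 1839-day cap) → +1271 days → 21 November 2023.
Expiry of referenced patent OF-55997:
  Base: filing + 18 years → 17 December 2019.
  Clinical Review Extension: 2544 days claimed exceeds the 1839-day cap, so +1839 days → 29 December 2024.
Terminal disclaimer: OF-920923 expires on the earlier of 21 November 2023 and 29 December 2024.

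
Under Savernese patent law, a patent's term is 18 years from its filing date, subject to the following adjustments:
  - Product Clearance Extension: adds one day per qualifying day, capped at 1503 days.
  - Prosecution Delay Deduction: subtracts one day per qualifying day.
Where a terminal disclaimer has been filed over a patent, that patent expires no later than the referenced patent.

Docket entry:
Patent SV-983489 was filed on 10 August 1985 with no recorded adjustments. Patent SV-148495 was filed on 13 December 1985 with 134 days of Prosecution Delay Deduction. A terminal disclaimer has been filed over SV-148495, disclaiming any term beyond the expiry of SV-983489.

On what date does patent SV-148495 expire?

2003-08-01

Natural term of SV-148495:
  Base: filing + 18 years → 13 December 2003.
  Prosecution Delay Deduction: −134 days → 1 August 2003.
Expiry of referenced patent SV-983489:
  Base: filing + 18 years → 10 August 2003.
Terminal disclaimer: SV-148495 expires on the earlier of 1 August 2003 and 10 August 2003.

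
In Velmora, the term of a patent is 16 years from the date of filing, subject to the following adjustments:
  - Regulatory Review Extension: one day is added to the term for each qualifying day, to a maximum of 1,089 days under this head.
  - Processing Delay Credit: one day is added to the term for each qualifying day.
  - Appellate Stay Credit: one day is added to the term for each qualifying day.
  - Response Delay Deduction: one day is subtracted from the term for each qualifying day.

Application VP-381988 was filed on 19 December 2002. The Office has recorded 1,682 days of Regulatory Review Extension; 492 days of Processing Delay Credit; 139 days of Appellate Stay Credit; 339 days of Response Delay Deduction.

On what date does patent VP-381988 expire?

2022-09-30

Base term: filing date + 16 years → 19 December 2018.
Regulatory Review Extension: 1682 days claimed exceeds the 1089-day cap, so +1089 days → 12 December 2021.
Processing Delay Credit: +492 days → 18 April 2023.
Appellate Stay Credit: +139 days → 4 September 2023.
Response Delay Deduction: −339 days → 30 September 2022.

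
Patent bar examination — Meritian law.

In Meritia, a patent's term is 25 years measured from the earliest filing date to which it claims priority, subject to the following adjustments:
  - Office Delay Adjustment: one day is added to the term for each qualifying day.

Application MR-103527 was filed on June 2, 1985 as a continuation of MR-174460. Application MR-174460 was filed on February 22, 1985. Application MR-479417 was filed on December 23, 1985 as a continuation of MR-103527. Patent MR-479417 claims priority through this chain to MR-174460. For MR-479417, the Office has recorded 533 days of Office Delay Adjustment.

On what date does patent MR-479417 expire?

Earliest priority filing: 22 February 1985.
Base term: 22 February 1985 + 25 years → 22 February 2010.
Office Delay Adjustment: +533 days → 9 August 2011.

2011-08-09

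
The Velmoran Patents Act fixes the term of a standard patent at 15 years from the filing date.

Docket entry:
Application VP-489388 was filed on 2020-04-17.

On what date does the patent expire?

Filing date + 15 years → 17 April 2035.

April 17, 2035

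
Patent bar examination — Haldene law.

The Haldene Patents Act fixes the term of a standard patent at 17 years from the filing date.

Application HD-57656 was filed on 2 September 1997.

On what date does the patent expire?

Filing date + 17 years → 2 September 2014.

2014-09-02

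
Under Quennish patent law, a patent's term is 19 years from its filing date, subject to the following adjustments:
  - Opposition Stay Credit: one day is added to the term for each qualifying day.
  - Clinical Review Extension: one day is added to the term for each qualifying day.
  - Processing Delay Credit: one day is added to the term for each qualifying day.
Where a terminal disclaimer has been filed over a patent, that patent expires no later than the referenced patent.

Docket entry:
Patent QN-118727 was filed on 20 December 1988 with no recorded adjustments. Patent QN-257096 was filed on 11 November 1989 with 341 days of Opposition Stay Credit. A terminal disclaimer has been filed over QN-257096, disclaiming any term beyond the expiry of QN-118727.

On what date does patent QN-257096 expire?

December 20, 2007

Natural term of QN-257096:
  Base: filing + 19 years → 11 November 2008.
  Opposition Stay Credit: +341 days → 18 October 2009.
Expiry of referenced patent QN-118727:
  Base: filing + 19 years → 20 December 2007.
Terminal disclaimer: QN-257096 expires on the earlier of 18 October 2009 and 20 December 2007.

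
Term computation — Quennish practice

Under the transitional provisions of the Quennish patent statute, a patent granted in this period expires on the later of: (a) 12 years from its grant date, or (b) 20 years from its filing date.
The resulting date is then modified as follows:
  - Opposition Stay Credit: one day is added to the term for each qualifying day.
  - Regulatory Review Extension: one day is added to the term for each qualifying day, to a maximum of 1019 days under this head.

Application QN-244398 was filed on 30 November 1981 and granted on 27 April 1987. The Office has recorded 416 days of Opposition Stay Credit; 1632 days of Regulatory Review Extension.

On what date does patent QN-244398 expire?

(a) grant + 12 years → 27 April 1999.
(b) filing + 20 years → 30 November 2001.
Later of the two: 30 November 2001.
Opposition Stay Credit: +416 days → 20 January 2003.
Regulatory Review Extension: 1632 days claimed exceeds the 1019-day cap, so +1019 days → 4 November 2005.

November 4, 2005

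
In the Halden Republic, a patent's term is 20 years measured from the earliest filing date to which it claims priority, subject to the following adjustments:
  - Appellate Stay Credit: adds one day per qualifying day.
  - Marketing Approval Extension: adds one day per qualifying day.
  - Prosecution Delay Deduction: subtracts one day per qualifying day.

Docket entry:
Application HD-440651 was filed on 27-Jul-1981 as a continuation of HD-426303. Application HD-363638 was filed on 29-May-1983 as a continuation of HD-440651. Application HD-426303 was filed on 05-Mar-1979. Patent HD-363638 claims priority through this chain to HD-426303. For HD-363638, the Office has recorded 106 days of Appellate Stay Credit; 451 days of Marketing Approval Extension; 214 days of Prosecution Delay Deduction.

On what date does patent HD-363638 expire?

Earliest priority filing: 5 March 1979.
Base term: 5 March 1979 + 20 years → 5 March 1999.
Appellate Stay Credit: +106 days → 19 June 1999.
Marketing Approval Extension: +451 days → 12 September 2000.
Prosecution Delay Deduction: −214 days → 11 February 2000.

February 11, 2000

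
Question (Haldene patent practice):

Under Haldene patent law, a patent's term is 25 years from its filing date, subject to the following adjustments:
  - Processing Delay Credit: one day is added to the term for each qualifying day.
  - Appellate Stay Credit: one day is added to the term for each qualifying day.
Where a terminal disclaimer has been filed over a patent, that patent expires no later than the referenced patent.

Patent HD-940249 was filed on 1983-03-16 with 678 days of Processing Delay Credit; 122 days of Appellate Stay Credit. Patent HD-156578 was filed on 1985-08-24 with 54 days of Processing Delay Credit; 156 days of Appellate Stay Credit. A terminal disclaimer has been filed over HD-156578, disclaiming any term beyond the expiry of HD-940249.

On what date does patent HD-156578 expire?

Natural term of HD-156578:
  Base: filing + 25 years → 24 August 2010.
  Processing Delay Credit: +54 days → 17 October 2010.
  Appellate Stay Credit: +156 days → 22 March 2011.
Expiry of referenced patent HD-940249:
  Base: filing + 25 years → 16 March 2008.
  Processing Delay Credit: +678 days → 23 January 2010.
  Appellate Stay Credit: +122 days → 25 May 2010.
Terminal disclaimer: HD-156578 expires on the earlier of 22 March 2011 and 25 May 2010.

2010-05-25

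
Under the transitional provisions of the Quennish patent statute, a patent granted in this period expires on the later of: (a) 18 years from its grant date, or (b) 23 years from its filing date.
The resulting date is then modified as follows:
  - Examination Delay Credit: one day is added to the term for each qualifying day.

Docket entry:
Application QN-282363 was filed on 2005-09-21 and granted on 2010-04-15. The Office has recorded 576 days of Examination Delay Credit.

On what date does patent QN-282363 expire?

2030-04-20

(a) grant + 18 years → 15 April 2028.
(b) filing + 23 years → 21 September 2028.
Later of the two: 21 September 2028.
Examination Delay Credit: +576 days → 20 April 2030.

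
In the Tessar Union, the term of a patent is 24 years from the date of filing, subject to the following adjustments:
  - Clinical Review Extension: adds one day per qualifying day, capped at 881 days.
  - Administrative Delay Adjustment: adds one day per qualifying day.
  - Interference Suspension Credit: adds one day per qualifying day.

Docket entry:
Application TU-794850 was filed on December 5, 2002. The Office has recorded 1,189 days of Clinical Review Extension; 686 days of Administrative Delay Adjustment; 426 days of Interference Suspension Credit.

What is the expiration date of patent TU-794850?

Base term: filing date + 24 years → 5 December 2026.
Clinical Review Extension: 1189 days claimed exceeds the 881-day cap, so +881 days → 4 May 2029.
Administrative Delay Adjustment: +686 days → 21 March 2031.
Interference Suspension Credit: +426 days → 20 May 2032.

2032-05-20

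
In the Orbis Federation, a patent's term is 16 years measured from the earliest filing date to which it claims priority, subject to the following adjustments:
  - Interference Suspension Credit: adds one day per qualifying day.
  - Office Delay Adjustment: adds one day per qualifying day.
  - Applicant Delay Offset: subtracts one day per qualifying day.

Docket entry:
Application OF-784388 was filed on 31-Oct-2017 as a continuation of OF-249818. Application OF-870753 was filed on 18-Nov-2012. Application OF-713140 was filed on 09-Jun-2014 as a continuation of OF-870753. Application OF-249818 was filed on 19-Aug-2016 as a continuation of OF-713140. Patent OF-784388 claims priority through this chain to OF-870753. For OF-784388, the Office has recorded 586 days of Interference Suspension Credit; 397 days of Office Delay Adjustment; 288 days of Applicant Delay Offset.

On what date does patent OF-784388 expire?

Earliest priority filing: 18 November 2012.
Base term: 18 November 2012 + 16 years → 18 November 2028.
Interference Suspension Credit: +586 days → 27 June 2030.
Office Delay Adjustment: +397 days → 29 July 2031.
Applicant Delay Offset: −288 days → 14 October 2030.

2030-10-14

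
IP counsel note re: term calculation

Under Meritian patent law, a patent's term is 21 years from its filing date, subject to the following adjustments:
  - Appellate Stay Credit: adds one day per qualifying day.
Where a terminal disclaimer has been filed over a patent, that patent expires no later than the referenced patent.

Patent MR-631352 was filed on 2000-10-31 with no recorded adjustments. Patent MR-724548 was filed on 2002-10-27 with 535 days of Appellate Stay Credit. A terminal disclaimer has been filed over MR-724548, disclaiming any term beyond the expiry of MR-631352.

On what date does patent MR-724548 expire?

2021-10-31

Natural term of MR-724548:
  Base: filing + 21 years → 27 October 2023.
  Appellate Stay Credit: +535 days → 14 April 2025.
Expiry of referenced patent MR-631352:
  Base: filing + 21 years → 31 October 2021.
Terminal disclaimer: MR-724548 expires on the earlier of 14 April 2025 and 31 October 2021.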